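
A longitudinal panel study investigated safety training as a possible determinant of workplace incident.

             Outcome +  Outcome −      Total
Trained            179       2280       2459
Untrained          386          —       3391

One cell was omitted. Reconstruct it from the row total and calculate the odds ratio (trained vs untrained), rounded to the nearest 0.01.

The missing cell is in the unexposed row: 3391 − 386 = 3005.
So a = 179, b = 2280, c = 386, d = 3005.
OR = (a·d)/(b·c) = (179 × 3005) / (2280 × 386) = 537895 / 880080 = 0.61119

0.61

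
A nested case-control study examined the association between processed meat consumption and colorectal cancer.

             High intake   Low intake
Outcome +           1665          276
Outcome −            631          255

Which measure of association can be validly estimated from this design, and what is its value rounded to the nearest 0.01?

Reading the table with exposure as columns: a = 1665 (High intake, case), b = 631 (High intake, non-case), c = 276 (Low intake, case), d = 255.
This is a nested case-control study: participants were sampled on outcome status, so risks in the source population cannot be estimated directly — relative risk is not valid here. The odds ratio is the appropriate measure.
OR = (a·d)/(b·c) = (1665 × 255) / (631 × 276) = 424575 / 174156 = 2.43790

2.44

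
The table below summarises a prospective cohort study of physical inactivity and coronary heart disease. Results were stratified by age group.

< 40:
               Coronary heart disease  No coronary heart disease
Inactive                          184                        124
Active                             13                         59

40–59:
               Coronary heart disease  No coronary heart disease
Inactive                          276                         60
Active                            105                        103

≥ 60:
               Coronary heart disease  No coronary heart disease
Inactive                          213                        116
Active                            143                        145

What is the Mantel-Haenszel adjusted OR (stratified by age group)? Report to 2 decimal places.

OR_MH = Σ(aᵢdᵢ/nᵢ) / Σ(bᵢcᵢ/nᵢ), where nᵢ is the stratum total.
Stratum 1 (< 40): n = 380; a·d/n = 184·59/380 = 28.5684; b·c/n = 124·13/380 = 4.2421
Stratum 2 (40–59): n = 544; a·d/n = 276·103/544 = 52.2574; b·c/n = 60·105/544 = 11.5809
Stratum 3 (≥ 60): n = 617; a·d/n = 213·145/617 = 50.0567; b·c/n = 116·143/617 = 26.8849
OR_MH = (28.5684 + 52.2574 + 50.0567) / (4.2421 + 11.5809 + 26.8849) = 130.8825 / 42.7079 = 3.06460

3.06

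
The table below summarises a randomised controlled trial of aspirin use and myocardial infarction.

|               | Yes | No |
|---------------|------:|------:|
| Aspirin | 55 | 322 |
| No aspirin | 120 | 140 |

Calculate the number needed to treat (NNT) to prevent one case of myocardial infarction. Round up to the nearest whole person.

Risk in treated group = 55/377 = 0.14589; risk in control = 120/260 = 0.46154.
Absolute risk reduction = 0.46154 − 0.14589 = 0.31565
NNT = 1 / ARR = 1 / 0.31565 = 3.168 → round up → 4

4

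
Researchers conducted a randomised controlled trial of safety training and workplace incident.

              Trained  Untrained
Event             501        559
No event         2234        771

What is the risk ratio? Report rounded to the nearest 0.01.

Reading the table with exposure as columns: a = 501 (Trained, case), b = 2234 (Trained, non-case), c = 559 (Untrained, case), d = 771.
Risk in exposed = 501/2735 = 0.18318; risk in unexposed = 559/1330 = 0.42030.
RR = 0.18318 / 0.42030 = 0.43583
The risk is 56% lower among the exposed than among the unexposed.

0.44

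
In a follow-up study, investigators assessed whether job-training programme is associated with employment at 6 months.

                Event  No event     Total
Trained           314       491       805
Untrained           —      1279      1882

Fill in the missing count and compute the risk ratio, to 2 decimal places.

The missing cell is in the unexposed row: 1882 − 1279 = 603.
So a = 314, b = 491, c = 603, d = 1279.
RR = [a/(a+b)] / [c/(c+d)] = (314/805) / (603/1882) = 0.39006/0.32040 = 1.21741

1.22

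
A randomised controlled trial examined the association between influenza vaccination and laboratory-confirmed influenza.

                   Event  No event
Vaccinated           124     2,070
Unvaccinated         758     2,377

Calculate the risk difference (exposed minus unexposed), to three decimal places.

Cells: a = 124, b = 2070, c = 758, d = 2377.
Risk in exposed = 124/2194 = 0.056518; risk in unexposed = 758/3135 = 0.241786.
Risk difference = 0.056518 − 0.241786 = -0.185269

-0.185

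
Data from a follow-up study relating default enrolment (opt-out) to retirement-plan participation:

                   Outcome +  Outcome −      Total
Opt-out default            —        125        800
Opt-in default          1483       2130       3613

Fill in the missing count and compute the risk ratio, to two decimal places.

2.06

The missing cell is in the exposed row: 800 − 125 = 675.
So a = 675, b = 125, c = 1483, d = 2130.
RR = [a/(a+b)] / [c/(c+d)] = (675/800) / (1483/3613) = 0.84375/0.41046 = 2.05561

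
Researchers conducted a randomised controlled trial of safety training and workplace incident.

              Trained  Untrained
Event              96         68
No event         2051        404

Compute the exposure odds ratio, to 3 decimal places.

0.278

Reading the table with exposure as columns: a = 96 (Trained, case), b = 2051 (Trained, non-case), c = 68 (Untrained, case), d = 404.
OR = (a·d)/(b·c) = (96 × 404) / (2051 × 68) = 38784 / 139468 = 0.27809
Exposure is associated with lower odds of workplace incident (OR = 0.28 < 1).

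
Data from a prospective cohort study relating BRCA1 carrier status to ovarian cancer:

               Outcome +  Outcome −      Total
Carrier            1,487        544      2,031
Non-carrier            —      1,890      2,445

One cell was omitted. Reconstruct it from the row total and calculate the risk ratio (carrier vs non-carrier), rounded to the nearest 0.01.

3.23

The missing cell is in the unexposed row: 2445 − 1890 = 555.
So a = 1487, b = 544, c = 555, d = 1890.
RR = [a/(a+b)] / [c/(c+d)] = (1487/2031) / (555/2445) = 0.73215/0.22699 = 3.22542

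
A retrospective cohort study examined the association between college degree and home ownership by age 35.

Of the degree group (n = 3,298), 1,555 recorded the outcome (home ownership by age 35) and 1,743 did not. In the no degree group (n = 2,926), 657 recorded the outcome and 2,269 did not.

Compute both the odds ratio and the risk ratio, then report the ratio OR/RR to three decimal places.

From the description: a = 1555, b = 1743, c = 657, d = 2269.
OR = (1555·2269)/(1743·657) = 3528295/1145151 = 3.08107
Risk in exposed = 1555/3298 = 0.47150; risk in unexposed = 657/2926 = 0.22454; RR = 2.09985
OR/RR = 3.08107 / 2.09985 = 1.46728
The outcome is not rare, so the OR lies further from 1 than the RR.

1.467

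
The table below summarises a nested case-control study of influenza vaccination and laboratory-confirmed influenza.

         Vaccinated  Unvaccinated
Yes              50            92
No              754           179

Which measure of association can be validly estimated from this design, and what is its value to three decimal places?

0.129

Reading the table with exposure as columns: a = 50 (Vaccinated, case), b = 754 (Vaccinated, non-case), c = 92 (Unvaccinated, case), d = 179.
This is a nested case-control study: participants were sampled on outcome status, so risks in the source population cannot be estimated directly — relative risk is not valid here. The odds ratio is the appropriate measure.
OR = (a·d)/(b·c) = (50 × 179) / (754 × 92) = 8950 / 69368 = 0.12902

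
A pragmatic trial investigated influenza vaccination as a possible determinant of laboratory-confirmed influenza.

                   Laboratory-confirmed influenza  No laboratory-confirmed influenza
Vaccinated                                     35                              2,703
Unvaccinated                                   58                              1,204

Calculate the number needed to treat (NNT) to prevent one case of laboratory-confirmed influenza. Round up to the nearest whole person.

Risk in treated group = 35/2738 = 0.01278; risk in control = 58/1262 = 0.04596.
Absolute risk reduction = 0.04596 − 0.01278 = 0.03318
NNT = 1 / ARR = 1 / 0.03318 = 30.143 → round up → 31

31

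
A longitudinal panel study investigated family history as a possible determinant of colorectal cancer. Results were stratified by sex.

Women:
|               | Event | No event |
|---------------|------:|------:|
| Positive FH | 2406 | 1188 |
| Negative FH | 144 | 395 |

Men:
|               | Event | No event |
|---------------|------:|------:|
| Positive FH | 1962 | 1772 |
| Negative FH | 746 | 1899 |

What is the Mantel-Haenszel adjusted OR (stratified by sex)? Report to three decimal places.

3.274

OR_MH = Σ(aᵢdᵢ/nᵢ) / Σ(bᵢcᵢ/nᵢ), where nᵢ is the stratum total.
Stratum 1 (Women): n = 4133; a·d/n = 2406·395/4133 = 229.9468; b·c/n = 1188·144/4133 = 41.3917
Stratum 2 (Men): n = 6379; a·d/n = 1962·1899/6379 = 584.0787; b·c/n = 1772·746/6379 = 207.2287
OR_MH = (229.9468 + 584.0787) / (41.3917 + 207.2287) = 814.0255 / 248.6204 = 3.27417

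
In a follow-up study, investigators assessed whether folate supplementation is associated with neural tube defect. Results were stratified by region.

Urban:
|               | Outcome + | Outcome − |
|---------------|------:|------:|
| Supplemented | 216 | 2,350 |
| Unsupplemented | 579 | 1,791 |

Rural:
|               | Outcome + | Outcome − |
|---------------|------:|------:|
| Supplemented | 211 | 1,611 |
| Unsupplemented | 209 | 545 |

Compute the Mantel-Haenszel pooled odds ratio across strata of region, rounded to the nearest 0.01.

0.30

OR_MH = Σ(aᵢdᵢ/nᵢ) / Σ(bᵢcᵢ/nᵢ), where nᵢ is the stratum total.
Stratum 1 (Urban): n = 4936; a·d/n = 216·1791/4936 = 78.3744; b·c/n = 2350·579/4936 = 275.6584
Stratum 2 (Rural): n = 2576; a·d/n = 211·545/2576 = 44.6409; b·c/n = 1611·209/2576 = 130.7061
OR_MH = (78.3744 + 44.6409) / (275.6584 + 130.7061) = 123.0153 / 406.3646 = 0.30272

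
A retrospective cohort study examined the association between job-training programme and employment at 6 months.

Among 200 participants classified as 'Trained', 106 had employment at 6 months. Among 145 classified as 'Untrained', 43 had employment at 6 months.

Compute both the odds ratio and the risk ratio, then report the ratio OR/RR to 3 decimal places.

From the description: a = 106, b = 94, c = 43, d = 102.
OR = (106·102)/(94·43) = 10812/4042 = 2.67491
Risk in exposed = 106/200 = 0.53000; risk in unexposed = 43/145 = 0.29655; RR = 1.78721
OR/RR = 2.67491 / 1.78721 = 1.49670
The outcome is not rare, so the OR lies further from 1 than the RR.

1.497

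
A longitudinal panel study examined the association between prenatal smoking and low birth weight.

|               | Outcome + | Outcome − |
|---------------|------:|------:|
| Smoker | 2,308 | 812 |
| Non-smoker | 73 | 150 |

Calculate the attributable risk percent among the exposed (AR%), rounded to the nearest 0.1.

Cells: a = 2308, b = 812, c = 73, d = 150.
Risk in exposed = 2308/3120 = 0.73974; risk in unexposed = 73/223 = 0.32735.
RR = 0.73974/0.32735 = 2.25976
AR% = (RR − 1)/RR × 100 = (2.25976 − 1)/2.25976 × 100 = 55.7476%

55.7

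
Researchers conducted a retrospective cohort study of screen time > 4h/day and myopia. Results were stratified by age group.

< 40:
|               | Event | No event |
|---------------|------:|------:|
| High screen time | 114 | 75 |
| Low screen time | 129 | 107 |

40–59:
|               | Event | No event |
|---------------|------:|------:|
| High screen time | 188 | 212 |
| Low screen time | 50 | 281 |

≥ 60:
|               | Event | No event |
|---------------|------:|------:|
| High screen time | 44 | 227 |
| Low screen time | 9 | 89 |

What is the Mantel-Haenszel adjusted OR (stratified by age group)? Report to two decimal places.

OR_MH = Σ(aᵢdᵢ/nᵢ) / Σ(bᵢcᵢ/nᵢ), where nᵢ is the stratum total.
Stratum 1 (< 40): n = 425; a·d/n = 114·107/425 = 28.7012; b·c/n = 75·129/425 = 22.7647
Stratum 2 (40–59): n = 731; a·d/n = 188·281/731 = 72.2681; b·c/n = 212·50/731 = 14.5007
Stratum 3 (≥ 60): n = 369; a·d/n = 44·89/369 = 10.6125; b·c/n = 227·9/369 = 5.5366
OR_MH = (28.7012 + 72.2681 + 10.6125) / (22.7647 + 14.5007 + 5.5366) = 111.5818 / 42.8020 = 2.60693

2.61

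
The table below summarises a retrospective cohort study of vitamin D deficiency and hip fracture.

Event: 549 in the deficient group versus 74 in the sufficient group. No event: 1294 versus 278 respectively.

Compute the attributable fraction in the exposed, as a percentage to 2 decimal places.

29.43

From the description: a = 549, b = 1294, c = 74, d = 278.
Risk in exposed = 549/1843 = 0.29788; risk in unexposed = 74/352 = 0.21023.
RR = 0.29788/0.21023 = 1.41696
AR% = (RR − 1)/RR × 100 = (1.41696 − 1)/1.41696 × 100 = 29.4264%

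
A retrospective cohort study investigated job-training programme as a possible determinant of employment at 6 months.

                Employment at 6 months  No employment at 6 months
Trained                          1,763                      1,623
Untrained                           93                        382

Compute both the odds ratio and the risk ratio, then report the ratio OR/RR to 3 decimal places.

1.678

Cells: a = 1763, b = 1623, c = 93, d = 382.
OR = (1763·382)/(1623·93) = 673466/150939 = 4.46184
Risk in exposed = 1763/3386 = 0.52067; risk in unexposed = 93/475 = 0.19579; RR = 2.65935
OR/RR = 4.46184 / 2.65935 = 1.67779
The outcome is not rare, so the OR lies further from 1 than the RR.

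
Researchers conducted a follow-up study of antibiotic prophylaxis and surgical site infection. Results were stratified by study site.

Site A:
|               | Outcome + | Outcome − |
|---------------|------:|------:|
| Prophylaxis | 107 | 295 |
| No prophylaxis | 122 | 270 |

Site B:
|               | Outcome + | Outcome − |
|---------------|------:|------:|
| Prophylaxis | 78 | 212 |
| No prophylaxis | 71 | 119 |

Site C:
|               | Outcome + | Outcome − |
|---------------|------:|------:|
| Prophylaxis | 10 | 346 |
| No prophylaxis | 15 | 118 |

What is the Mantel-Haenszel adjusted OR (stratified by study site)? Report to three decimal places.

OR_MH = Σ(aᵢdᵢ/nᵢ) / Σ(bᵢcᵢ/nᵢ), where nᵢ is the stratum total.
Stratum 1 (Site A): n = 794; a·d/n = 107·270/794 = 36.3854; b·c/n = 295·122/794 = 45.3275
Stratum 2 (Site B): n = 480; a·d/n = 78·119/480 = 19.3375; b·c/n = 212·71/480 = 31.3583
Stratum 3 (Site C): n = 489; a·d/n = 10·118/489 = 2.4131; b·c/n = 346·15/489 = 10.6135
OR_MH = (36.3854 + 19.3375 + 2.4131) / (45.3275 + 31.3583 + 10.6135) = 58.1360 / 87.2993 = 0.66594

0.666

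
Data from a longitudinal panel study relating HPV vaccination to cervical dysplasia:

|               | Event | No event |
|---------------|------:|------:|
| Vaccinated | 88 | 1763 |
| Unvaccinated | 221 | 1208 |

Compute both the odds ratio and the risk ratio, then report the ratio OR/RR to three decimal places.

Cells: a = 88, b = 1763, c = 221, d = 1208.
OR = (88·1208)/(1763·221) = 106304/389623 = 0.27284
Risk in exposed = 88/1851 = 0.04754; risk in unexposed = 221/1429 = 0.15465; RR = 0.30741
OR/RR = 0.27284 / 0.30741 = 0.88754
The outcome is not rare, so the OR lies further from 1 than the RR.

0.888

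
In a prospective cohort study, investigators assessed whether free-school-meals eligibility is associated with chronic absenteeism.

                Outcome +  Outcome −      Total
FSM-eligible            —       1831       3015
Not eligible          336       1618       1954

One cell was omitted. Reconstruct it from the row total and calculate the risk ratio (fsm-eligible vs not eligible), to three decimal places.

The missing cell is in the exposed row: 3015 − 1831 = 1184.
So a = 1184, b = 1831, c = 336, d = 1618.
RR = [a/(a+b)] / [c/(c+d)] = (1184/3015) / (336/1954) = 0.39270/0.17195 = 2.28376

2.284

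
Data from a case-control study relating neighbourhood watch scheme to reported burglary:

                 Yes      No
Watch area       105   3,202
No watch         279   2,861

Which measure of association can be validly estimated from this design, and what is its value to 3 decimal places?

0.336

Cells: a = 105, b = 3202, c = 279, d = 2861.
This is a case-control study: participants were sampled on outcome status, so risks in the source population cannot be estimated directly — relative risk is not valid here. The odds ratio is the appropriate measure.
OR = (a·d)/(b·c) = (105 × 2861) / (3202 × 279) = 300405 / 893358 = 0.33626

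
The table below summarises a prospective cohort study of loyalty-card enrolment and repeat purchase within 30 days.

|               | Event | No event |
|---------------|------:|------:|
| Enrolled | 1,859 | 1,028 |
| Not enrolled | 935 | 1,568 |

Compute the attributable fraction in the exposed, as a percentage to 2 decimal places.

41.99

Cells: a = 1859, b = 1028, c = 935, d = 1568.
Risk in exposed = 1859/2887 = 0.64392; risk in unexposed = 935/2503 = 0.37355.
RR = 0.64392/0.37355 = 1.72378
AR% = (RR − 1)/RR × 100 = (1.72378 − 1)/1.72378 × 100 = 41.9880%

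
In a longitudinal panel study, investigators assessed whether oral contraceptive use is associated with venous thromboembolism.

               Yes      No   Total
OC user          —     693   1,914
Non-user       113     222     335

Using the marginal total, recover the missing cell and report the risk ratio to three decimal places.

1.891

The missing cell is in the exposed row: 1914 − 693 = 1221.
So a = 1221, b = 693, c = 113, d = 222.
RR = [a/(a+b)] / [c/(c+d)] = (1221/1914) / (113/335) = 0.63793/0.33731 = 1.89121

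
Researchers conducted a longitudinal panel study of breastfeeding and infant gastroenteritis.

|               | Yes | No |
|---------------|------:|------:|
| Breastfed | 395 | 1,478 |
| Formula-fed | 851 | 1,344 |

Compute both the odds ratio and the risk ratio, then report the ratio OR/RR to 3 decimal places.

Cells: a = 395, b = 1478, c = 851, d = 1344.
OR = (395·1344)/(1478·851) = 530880/1257778 = 0.42208
Risk in exposed = 395/1873 = 0.21089; risk in unexposed = 851/2195 = 0.38770; RR = 0.54396
OR/RR = 0.42208 / 0.54396 = 0.77594
The outcome is not rare, so the OR lies further from 1 than the RR.

0.776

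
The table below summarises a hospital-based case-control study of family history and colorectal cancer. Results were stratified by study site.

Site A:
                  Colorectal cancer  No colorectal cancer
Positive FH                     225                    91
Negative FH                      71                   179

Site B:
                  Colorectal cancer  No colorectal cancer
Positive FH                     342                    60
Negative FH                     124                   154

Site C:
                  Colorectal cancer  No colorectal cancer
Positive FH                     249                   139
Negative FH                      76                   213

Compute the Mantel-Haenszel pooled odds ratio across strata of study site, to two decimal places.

5.98

OR_MH = Σ(aᵢdᵢ/nᵢ) / Σ(bᵢcᵢ/nᵢ), where nᵢ is the stratum total.
Stratum 1 (Site A): n = 566; a·d/n = 225·179/566 = 71.1572; b·c/n = 91·71/566 = 11.4152
Stratum 2 (Site B): n = 680; a·d/n = 342·154/680 = 77.4529; b·c/n = 60·124/680 = 10.9412
Stratum 3 (Site C): n = 677; a·d/n = 249·213/677 = 78.3412; b·c/n = 139·76/677 = 15.6041
OR_MH = (71.1572 + 77.4529 + 78.3412) / (11.4152 + 10.9412 + 15.6041) = 226.9514 / 37.9605 = 5.97862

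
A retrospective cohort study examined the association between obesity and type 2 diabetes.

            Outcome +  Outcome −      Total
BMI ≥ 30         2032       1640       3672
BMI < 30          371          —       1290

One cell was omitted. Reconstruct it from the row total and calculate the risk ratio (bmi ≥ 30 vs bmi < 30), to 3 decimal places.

1.924

The missing cell is in the unexposed row: 1290 − 371 = 919.
So a = 2032, b = 1640, c = 371, d = 919.
RR = [a/(a+b)] / [c/(c+d)] = (2032/3672) / (371/1290) = 0.55338/0.28760 = 1.92414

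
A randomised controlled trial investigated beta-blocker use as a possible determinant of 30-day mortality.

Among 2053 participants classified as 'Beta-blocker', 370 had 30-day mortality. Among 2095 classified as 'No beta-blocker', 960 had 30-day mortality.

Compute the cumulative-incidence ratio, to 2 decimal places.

From the description: a = 370, b = 1683, c = 960, d = 1135.
Risk in exposed = 370/2053 = 0.18022; risk in unexposed = 960/2095 = 0.45823.
RR = 0.18022 / 0.45823 = 0.39330
The risk is 61% lower among the exposed than among the unexposed.

0.39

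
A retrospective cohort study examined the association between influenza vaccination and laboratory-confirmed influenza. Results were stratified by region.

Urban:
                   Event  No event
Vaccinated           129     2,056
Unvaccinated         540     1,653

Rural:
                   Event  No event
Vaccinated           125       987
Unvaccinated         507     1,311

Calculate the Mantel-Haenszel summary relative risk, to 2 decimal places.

0.31

RR_MH = Σ(aᵢ·n₀ᵢ/nᵢ) / Σ(cᵢ·n₁ᵢ/nᵢ), with n₁ᵢ = aᵢ+bᵢ (exposed), n₀ᵢ = cᵢ+dᵢ (unexposed), nᵢ = n₁ᵢ+n₀ᵢ.
Stratum 1 (Urban): n₁ = 2185, n₀ = 2193, n = 4378; a·n₀/n = 129·2193/4378 = 64.6179; c·n₁/n = 540·2185/4378 = 269.5066
Stratum 2 (Rural): n₁ = 1112, n₀ = 1818, n = 2930; a·n₀/n = 125·1818/2930 = 77.5597; c·n₁/n = 507·1112/2930 = 192.4177
RR_MH = (64.6179 + 77.5597) / (269.5066 + 192.4177) = 142.1776 / 461.9244 = 0.30779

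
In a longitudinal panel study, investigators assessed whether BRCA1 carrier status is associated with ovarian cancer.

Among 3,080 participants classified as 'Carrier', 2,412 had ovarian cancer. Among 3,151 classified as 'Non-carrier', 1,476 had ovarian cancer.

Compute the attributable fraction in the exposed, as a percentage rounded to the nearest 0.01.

From the description: a = 2412, b = 668, c = 1476, d = 1675.
Risk in exposed = 2412/3080 = 0.78312; risk in unexposed = 1476/3151 = 0.46842.
RR = 0.78312/0.46842 = 1.67182
AR% = (RR − 1)/RR × 100 = (1.67182 − 1)/1.67182 × 100 = 40.1848%

40.18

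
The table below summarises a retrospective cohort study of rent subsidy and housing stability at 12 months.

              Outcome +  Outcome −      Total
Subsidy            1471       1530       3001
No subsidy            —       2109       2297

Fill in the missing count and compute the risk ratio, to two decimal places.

5.99

The missing cell is in the unexposed row: 2297 − 2109 = 188.
So a = 1471, b = 1530, c = 188, d = 2109.
RR = [a/(a+b)] / [c/(c+d)] = (1471/3001) / (188/2297) = 0.49017/0.08185 = 5.98894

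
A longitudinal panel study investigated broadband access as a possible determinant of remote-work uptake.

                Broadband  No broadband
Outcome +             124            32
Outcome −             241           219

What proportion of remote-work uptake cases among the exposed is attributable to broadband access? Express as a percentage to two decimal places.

Reading the table with exposure as columns: a = 124 (Broadband, case), b = 241 (Broadband, non-case), c = 32 (No broadband, case), d = 219.
Risk in exposed = 124/365 = 0.33973; risk in unexposed = 32/251 = 0.12749.
RR = 0.33973/0.12749 = 2.66473
AR% = (RR − 1)/RR × 100 = (2.66473 − 1)/2.66473 × 100 = 62.4727%

62.47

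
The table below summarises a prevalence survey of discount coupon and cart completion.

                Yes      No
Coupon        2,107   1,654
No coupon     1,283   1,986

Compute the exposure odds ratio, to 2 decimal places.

Cells: a = 2107, b = 1654, c = 1283, d = 1986.
OR = (a·d)/(b·c) = (2107 × 1986) / (1654 × 1283) = 4184502 / 2122082 = 1.97189
The odds of cart completion are about 1.97 times as high in the coupon group.

1.97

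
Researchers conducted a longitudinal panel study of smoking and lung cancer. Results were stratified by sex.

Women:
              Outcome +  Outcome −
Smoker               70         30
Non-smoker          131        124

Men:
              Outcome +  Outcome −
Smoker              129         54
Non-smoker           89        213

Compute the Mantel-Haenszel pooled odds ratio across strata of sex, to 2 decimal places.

OR_MH = Σ(aᵢdᵢ/nᵢ) / Σ(bᵢcᵢ/nᵢ), where nᵢ is the stratum total.
Stratum 1 (Women): n = 355; a·d/n = 70·124/355 = 24.4507; b·c/n = 30·131/355 = 11.0704
Stratum 2 (Men): n = 485; a·d/n = 129·213/485 = 56.6536; b·c/n = 54·89/485 = 9.9093
OR_MH = (24.4507 + 56.6536) / (11.0704 + 9.9093) = 81.1043 / 20.9797 = 3.86585

3.87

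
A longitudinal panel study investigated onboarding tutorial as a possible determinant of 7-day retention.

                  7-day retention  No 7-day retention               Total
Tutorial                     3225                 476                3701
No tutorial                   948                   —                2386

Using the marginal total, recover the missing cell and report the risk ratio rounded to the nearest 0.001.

The missing cell is in the unexposed row: 2386 − 948 = 1438.
So a = 3225, b = 476, c = 948, d = 1438.
RR = [a/(a+b)] / [c/(c+d)] = (3225/3701) / (948/2386) = 0.87139/0.39732 = 2.19317

2.193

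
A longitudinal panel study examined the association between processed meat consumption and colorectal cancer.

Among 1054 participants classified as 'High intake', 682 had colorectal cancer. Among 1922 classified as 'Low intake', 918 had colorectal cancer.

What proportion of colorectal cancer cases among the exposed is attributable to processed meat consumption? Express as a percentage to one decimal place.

From the description: a = 682, b = 372, c = 918, d = 1004.
Risk in exposed = 682/1054 = 0.64706; risk in unexposed = 918/1922 = 0.47763.
RR = 0.64706/0.47763 = 1.35474
AR% = (RR − 1)/RR × 100 = (1.35474 − 1)/1.35474 × 100 = 26.1848%

26.2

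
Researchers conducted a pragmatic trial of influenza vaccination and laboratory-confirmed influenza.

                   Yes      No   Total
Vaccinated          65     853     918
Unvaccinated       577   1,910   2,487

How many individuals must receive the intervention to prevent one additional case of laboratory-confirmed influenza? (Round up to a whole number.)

Risk in treated group = 65/918 = 0.07081; risk in control = 577/2487 = 0.23201.
Absolute risk reduction = 0.23201 − 0.07081 = 0.16120
NNT = 1 / ARR = 1 / 0.16120 = 6.203 → round up → 7

7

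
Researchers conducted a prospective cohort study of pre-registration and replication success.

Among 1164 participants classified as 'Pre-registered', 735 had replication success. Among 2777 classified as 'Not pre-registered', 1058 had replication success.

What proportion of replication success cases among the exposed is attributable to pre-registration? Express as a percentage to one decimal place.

39.7

From the description: a = 735, b = 429, c = 1058, d = 1719.
Risk in exposed = 735/1164 = 0.63144; risk in unexposed = 1058/2777 = 0.38099.
RR = 0.63144/0.38099 = 1.65739
AR% = (RR − 1)/RR × 100 = (1.65739 − 1)/1.65739 × 100 = 39.6642%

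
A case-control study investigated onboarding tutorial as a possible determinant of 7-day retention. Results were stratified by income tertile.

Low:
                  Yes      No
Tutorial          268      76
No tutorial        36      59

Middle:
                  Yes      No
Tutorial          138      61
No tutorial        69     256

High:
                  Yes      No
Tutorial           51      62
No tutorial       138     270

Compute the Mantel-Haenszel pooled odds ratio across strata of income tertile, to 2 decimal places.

OR_MH = Σ(aᵢdᵢ/nᵢ) / Σ(bᵢcᵢ/nᵢ), where nᵢ is the stratum total.
Stratum 1 (Low): n = 439; a·d/n = 268·59/439 = 36.0182; b·c/n = 76·36/439 = 6.2323
Stratum 2 (Middle): n = 524; a·d/n = 138·256/524 = 67.4198; b·c/n = 61·69/524 = 8.0324
Stratum 3 (High): n = 521; a·d/n = 51·270/521 = 26.4299; b·c/n = 62·138/521 = 16.4223
OR_MH = (36.0182 + 67.4198 + 26.4299) / (6.2323 + 8.0324 + 16.4223) = 129.8680 / 30.6871 = 4.23201

4.23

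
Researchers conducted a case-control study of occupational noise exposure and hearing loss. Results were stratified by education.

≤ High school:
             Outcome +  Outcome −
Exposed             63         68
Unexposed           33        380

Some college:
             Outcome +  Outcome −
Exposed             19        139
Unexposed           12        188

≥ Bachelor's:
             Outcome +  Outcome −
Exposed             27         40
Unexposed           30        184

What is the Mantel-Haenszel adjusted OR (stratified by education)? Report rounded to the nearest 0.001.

5.490

OR_MH = Σ(aᵢdᵢ/nᵢ) / Σ(bᵢcᵢ/nᵢ), where nᵢ is the stratum total.
Stratum 1 (≤ High school): n = 544; a·d/n = 63·380/544 = 44.0074; b·c/n = 68·33/544 = 4.1250
Stratum 2 (Some college): n = 358; a·d/n = 19·188/358 = 9.9777; b·c/n = 139·12/358 = 4.6592
Stratum 3 (≥ Bachelor's): n = 281; a·d/n = 27·184/281 = 17.6797; b·c/n = 40·30/281 = 4.2705
OR_MH = (44.0074 + 9.9777 + 17.6797) / (4.1250 + 4.6592 + 4.2705) = 71.6647 / 13.0547 = 5.48958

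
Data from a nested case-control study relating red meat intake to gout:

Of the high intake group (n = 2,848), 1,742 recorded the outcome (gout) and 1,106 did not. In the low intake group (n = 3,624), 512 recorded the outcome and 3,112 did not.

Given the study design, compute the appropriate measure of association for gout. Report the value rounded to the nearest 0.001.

9.573

From the description: a = 1742, b = 1106, c = 512, d = 3112.
This is a nested case-control study: participants were sampled on outcome status, so risks in the source population cannot be estimated directly — relative risk is not valid here. The odds ratio is the appropriate measure.
OR = (a·d)/(b·c) = (1742 × 3112) / (1106 × 512) = 5421104 / 566272 = 9.57332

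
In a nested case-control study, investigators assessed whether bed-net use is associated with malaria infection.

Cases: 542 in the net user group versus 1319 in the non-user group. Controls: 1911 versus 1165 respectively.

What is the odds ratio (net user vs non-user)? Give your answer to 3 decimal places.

From the description: a = 542, b = 1911, c = 1319, d = 1165.
OR = (a·d)/(b·c) = (542 × 1165) / (1911 × 1319) = 631430 / 2520609 = 0.25051
Exposure is associated with lower odds of malaria infection (OR = 0.25 < 1).

0.251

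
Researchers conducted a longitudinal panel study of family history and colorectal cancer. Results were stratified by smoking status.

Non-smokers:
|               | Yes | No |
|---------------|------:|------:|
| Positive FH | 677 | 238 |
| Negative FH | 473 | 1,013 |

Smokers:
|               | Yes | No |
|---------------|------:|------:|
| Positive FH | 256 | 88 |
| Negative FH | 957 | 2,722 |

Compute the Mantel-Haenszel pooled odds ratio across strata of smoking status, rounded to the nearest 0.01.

6.77

OR_MH = Σ(aᵢdᵢ/nᵢ) / Σ(bᵢcᵢ/nᵢ), where nᵢ is the stratum total.
Stratum 1 (Non-smokers): n = 2401; a·d/n = 677·1013/2401 = 285.6314; b·c/n = 238·473/2401 = 46.8863
Stratum 2 (Smokers): n = 4023; a·d/n = 256·2722/4023 = 173.2120; b·c/n = 88·957/4023 = 20.9336
OR_MH = (285.6314 + 173.2120) / (46.8863 + 20.9336) = 458.8434 / 67.8199 = 6.76561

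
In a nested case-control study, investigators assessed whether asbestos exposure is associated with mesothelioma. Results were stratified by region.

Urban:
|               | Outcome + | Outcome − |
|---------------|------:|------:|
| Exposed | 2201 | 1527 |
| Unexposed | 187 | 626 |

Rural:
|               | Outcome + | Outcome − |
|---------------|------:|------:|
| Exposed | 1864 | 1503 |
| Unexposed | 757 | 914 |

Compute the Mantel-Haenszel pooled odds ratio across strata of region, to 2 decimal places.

OR_MH = Σ(aᵢdᵢ/nᵢ) / Σ(bᵢcᵢ/nᵢ), where nᵢ is the stratum total.
Stratum 1 (Urban): n = 4541; a·d/n = 2201·626/4541 = 303.4191; b·c/n = 1527·187/4541 = 62.8824
Stratum 2 (Rural): n = 5038; a·d/n = 1864·914/5038 = 338.1691; b·c/n = 1503·757/5038 = 225.8378
OR_MH = (303.4191 + 338.1691) / (62.8824 + 225.8378) = 641.5882 / 288.7202 = 2.22218

2.22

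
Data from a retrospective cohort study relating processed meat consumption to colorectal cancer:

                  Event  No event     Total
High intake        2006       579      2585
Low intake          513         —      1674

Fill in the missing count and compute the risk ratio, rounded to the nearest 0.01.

The missing cell is in the unexposed row: 1674 − 513 = 1161.
So a = 2006, b = 579, c = 513, d = 1161.
RR = [a/(a+b)] / [c/(c+d)] = (2006/2585) / (513/1674) = 0.77602/0.30645 = 2.53226

2.53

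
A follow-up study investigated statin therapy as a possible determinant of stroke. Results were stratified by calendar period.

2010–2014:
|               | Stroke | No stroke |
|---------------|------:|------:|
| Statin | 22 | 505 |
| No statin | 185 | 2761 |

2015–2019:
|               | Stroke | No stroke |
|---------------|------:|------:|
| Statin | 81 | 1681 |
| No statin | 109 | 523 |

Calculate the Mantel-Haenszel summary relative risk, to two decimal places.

0.37

RR_MH = Σ(aᵢ·n₀ᵢ/nᵢ) / Σ(cᵢ·n₁ᵢ/nᵢ), with n₁ᵢ = aᵢ+bᵢ (exposed), n₀ᵢ = cᵢ+dᵢ (unexposed), nᵢ = n₁ᵢ+n₀ᵢ.
Stratum 1 (2010–2014): n₁ = 527, n₀ = 2946, n = 3473; a·n₀/n = 22·2946/3473 = 18.6617; c·n₁/n = 185·527/3473 = 28.0723
Stratum 2 (2015–2019): n₁ = 1762, n₀ = 632, n = 2394; a·n₀/n = 81·632/2394 = 21.3835; c·n₁/n = 109·1762/2394 = 80.2247
RR_MH = (18.6617 + 21.3835) / (28.0723 + 80.2247) = 40.0451 / 108.2970 = 0.36977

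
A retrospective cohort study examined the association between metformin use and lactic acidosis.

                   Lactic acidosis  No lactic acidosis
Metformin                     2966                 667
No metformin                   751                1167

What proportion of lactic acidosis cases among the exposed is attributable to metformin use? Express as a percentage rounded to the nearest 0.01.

52.04

Cells: a = 2966, b = 667, c = 751, d = 1167.
Risk in exposed = 2966/3633 = 0.81641; risk in unexposed = 751/1918 = 0.39155.
RR = 0.81641/0.39155 = 2.08504
AR% = (RR − 1)/RR × 100 = (2.08504 − 1)/2.08504 × 100 = 52.0393%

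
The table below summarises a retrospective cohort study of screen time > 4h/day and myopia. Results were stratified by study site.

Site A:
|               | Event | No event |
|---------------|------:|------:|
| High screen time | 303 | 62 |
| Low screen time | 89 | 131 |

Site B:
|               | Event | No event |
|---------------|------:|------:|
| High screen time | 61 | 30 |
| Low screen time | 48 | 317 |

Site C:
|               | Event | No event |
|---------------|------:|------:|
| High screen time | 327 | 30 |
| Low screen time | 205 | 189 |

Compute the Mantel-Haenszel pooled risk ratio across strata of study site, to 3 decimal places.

RR_MH = Σ(aᵢ·n₀ᵢ/nᵢ) / Σ(cᵢ·n₁ᵢ/nᵢ), with n₁ᵢ = aᵢ+bᵢ (exposed), n₀ᵢ = cᵢ+dᵢ (unexposed), nᵢ = n₁ᵢ+n₀ᵢ.
Stratum 1 (Site A): n₁ = 365, n₀ = 220, n = 585; a·n₀/n = 303·220/585 = 113.9487; c·n₁/n = 89·365/585 = 55.5299
Stratum 2 (Site B): n₁ = 91, n₀ = 365, n = 456; a·n₀/n = 61·365/456 = 48.8268; c·n₁/n = 48·91/456 = 9.5789
Stratum 3 (Site C): n₁ = 357, n₀ = 394, n = 751; a·n₀/n = 327·394/751 = 171.5553; c·n₁/n = 205·357/751 = 97.4501
RR_MH = (113.9487 + 48.8268 + 171.5553) / (55.5299 + 9.5789 + 97.4501) = 334.3307 / 162.5589 = 2.05667

2.057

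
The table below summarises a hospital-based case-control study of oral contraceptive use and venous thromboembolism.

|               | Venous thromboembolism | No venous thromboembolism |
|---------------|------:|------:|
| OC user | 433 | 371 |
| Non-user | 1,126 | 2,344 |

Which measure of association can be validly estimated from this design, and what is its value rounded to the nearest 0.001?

2.430

Cells: a = 433, b = 371, c = 1126, d = 2344.
This is a hospital-based case-control study: participants were sampled on outcome status, so risks in the source population cannot be estimated directly — relative risk is not valid here. The odds ratio is the appropriate measure.
OR = (a·d)/(b·c) = (433 × 2344) / (371 × 1126) = 1014952 / 417746 = 2.42959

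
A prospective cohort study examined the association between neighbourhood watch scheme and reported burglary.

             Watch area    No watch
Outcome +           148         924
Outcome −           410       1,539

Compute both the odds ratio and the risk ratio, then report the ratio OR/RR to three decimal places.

0.850

Reading the table with exposure as columns: a = 148 (Watch area, case), b = 410 (Watch area, non-case), c = 924 (No watch, case), d = 1539.
OR = (148·1539)/(410·924) = 227772/378840 = 0.60124
Risk in exposed = 148/558 = 0.26523; risk in unexposed = 924/2463 = 0.37515; RR = 0.70700
OR/RR = 0.60124 / 0.70700 = 0.85040
The outcome is not rare, so the OR lies further from 1 than the RR.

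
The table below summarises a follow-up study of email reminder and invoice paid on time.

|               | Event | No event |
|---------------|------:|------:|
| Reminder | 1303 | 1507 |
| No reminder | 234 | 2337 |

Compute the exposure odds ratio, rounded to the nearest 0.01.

Cells: a = 1303, b = 1507, c = 234, d = 2337.
OR = (a·d)/(b·c) = (1303 × 2337) / (1507 × 234) = 3045111 / 352638 = 8.63523
The odds of invoice paid on time are about 8.64 times as high in the reminder group.

8.64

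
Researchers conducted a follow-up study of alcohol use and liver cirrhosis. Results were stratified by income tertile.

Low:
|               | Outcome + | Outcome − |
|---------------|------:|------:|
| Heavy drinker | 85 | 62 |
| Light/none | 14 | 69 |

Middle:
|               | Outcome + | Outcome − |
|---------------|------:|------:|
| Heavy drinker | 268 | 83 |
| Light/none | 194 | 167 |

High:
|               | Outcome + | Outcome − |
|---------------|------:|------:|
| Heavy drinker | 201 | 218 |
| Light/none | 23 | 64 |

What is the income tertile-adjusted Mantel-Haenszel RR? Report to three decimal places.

RR_MH = Σ(aᵢ·n₀ᵢ/nᵢ) / Σ(cᵢ·n₁ᵢ/nᵢ), with n₁ᵢ = aᵢ+bᵢ (exposed), n₀ᵢ = cᵢ+dᵢ (unexposed), nᵢ = n₁ᵢ+n₀ᵢ.
Stratum 1 (Low): n₁ = 147, n₀ = 83, n = 230; a·n₀/n = 85·83/230 = 30.6739; c·n₁/n = 14·147/230 = 8.9478
Stratum 2 (Middle): n₁ = 351, n₀ = 361, n = 712; a·n₀/n = 268·361/712 = 135.8820; c·n₁/n = 194·351/712 = 95.6376
Stratum 3 (High): n₁ = 419, n₀ = 87, n = 506; a·n₀/n = 201·87/506 = 34.5593; c·n₁/n = 23·419/506 = 19.0455
RR_MH = (30.6739 + 135.8820 + 34.5593) / (8.9478 + 95.6376 + 19.0455) = 201.1152 / 123.6309 = 1.62674

1.627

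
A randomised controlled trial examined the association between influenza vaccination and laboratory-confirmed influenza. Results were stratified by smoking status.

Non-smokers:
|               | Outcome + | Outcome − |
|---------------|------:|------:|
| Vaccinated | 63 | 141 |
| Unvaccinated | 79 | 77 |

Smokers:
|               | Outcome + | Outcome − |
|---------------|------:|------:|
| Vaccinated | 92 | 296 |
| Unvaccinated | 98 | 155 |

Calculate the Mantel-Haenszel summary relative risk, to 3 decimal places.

0.611

RR_MH = Σ(aᵢ·n₀ᵢ/nᵢ) / Σ(cᵢ·n₁ᵢ/nᵢ), with n₁ᵢ = aᵢ+bᵢ (exposed), n₀ᵢ = cᵢ+dᵢ (unexposed), nᵢ = n₁ᵢ+n₀ᵢ.
Stratum 1 (Non-smokers): n₁ = 204, n₀ = 156, n = 360; a·n₀/n = 63·156/360 = 27.3000; c·n₁/n = 79·204/360 = 44.7667
Stratum 2 (Smokers): n₁ = 388, n₀ = 253, n = 641; a·n₀/n = 92·253/641 = 36.3120; c·n₁/n = 98·388/641 = 59.3198
RR_MH = (27.3000 + 36.3120) / (44.7667 + 59.3198) = 63.6120 / 104.0865 = 0.61115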